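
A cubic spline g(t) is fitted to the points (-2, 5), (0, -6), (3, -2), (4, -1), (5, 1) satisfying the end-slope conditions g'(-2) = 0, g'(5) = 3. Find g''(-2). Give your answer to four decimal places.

-11.9911

With σ_i denoting the second derivative at x_i, h_i = 2, 3, 1, 1, and Δ_i = (y_(i+1) − y_i)/h_i = -11/2, 4/3, 1, 2:
  2·σ_0 + 10·σ_1 + 3·σ_2 = 6(Δ_1 - Δ_0) = 41
  3·σ_1 + 8·σ_2 + 1·σ_3 = 6(Δ_2 - Δ_1) = -2
  1·σ_2 + 4·σ_3 + 1·σ_4 = 6(Δ_3 - Δ_2) = 6
Clamped end conditions give two more equations: 2h_0·σ_0 + h_0·σ_1 = 6(Δ_0 - g'(-2)) = -33 and h_3·σ_3 + 2h_3·σ_4 = 6(g'(5) - Δ_3) = 6.
Solving the tridiagonal system: σ_0 = -6763/564, σ_1 = 1055/141, σ_2 = -925/282, σ_3 = 253/141, σ_4 = 593/282.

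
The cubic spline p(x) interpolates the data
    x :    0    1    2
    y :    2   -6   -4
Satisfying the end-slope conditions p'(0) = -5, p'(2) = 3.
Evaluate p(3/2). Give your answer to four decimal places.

Let m_i = p''(x_i). Step sizes h_i = 1, 1; slopes of the chords Δ_i = (y_(i+1) - y_i)/h_i = -8, 2.
  1·m_0 + 4·m_1 + 1·m_2 = 6(Δ_1 - Δ_0) = 60
Clamped end conditions give two more equations: 2h_0·m_0 + h_0·m_1 = 6(Δ_0 - p'(0)) = -18 and h_1·m_1 + 2h_1·m_2 = 6(p'(2) - Δ_1) = 6.
Forward elimination and back-substitution give m_0 = -20, m_1 = 22, m_2 = -8.
On [1, 2], p(x) = -6 - 4·(x - 1) + 11·(x - 1)² - 5·(x - 1)³.
With (x - 1) = 1/2: p(3/2) = -47/8.

-5.8750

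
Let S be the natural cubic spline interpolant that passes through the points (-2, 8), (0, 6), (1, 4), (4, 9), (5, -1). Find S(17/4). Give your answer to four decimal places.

7.1291

With m_i denoting the second derivative at x_i, h_i = 2, 1, 3, 1, and Δ_i = (y_(i+1) − y_i)/h_i = -1, -2, 5/3, -10:
  2·m_0 + 6·m_1 + 1·m_2 = 6(Δ_1 - Δ_0) = -6
  1·m_1 + 8·m_2 + 3·m_3 = 6(Δ_2 - Δ_1) = 22
  3·m_2 + 8·m_3 + 1·m_4 = 6(Δ_3 - Δ_2) = -70
Natural end conditions: m_0 = m_4 = 0.
Solving the tridiagonal system: m_0 = 0, m_1 = -358/161, m_2 = 1182/161, m_3 = -1852/161, m_4 = 0.
On [4, 5], S(x) = 9 - 2978/483·(x - 4) - 926/161·(x - 4)² + 926/483·(x - 4)³.
With (x - 4) = 1/4: S(17/4) = 5247/736.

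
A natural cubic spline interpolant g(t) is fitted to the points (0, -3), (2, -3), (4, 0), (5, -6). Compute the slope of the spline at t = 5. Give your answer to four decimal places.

-7.4318

Let m_i = g''(x_i). Step sizes h_i = 2, 2, 1; slopes of the chords Δ_i = (y_(i+1) - y_i)/h_i = 0, 3/2, -6.
  2·m_0 + 8·m_1 + 2·m_2 = 6(Δ_1 - Δ_0) = 9
  2·m_1 + 6·m_2 + 1·m_3 = 6(Δ_2 - Δ_1) = -45
Natural end conditions: m_0 = m_3 = 0.
Hence m_0 = 0, m_1 = 36/11, m_2 = -189/22, m_3 = 0.
On [4, 5], g'(t) = b_2 + 2c_2·(t - 4) + 3d_2·(t - 4)² with b_2 = Δ_2 - h_2(2m_2 + m_3)/6 = -69/22, c_2 = m_2/2 = -189/44, d_2 = (m_3 - m_2)/(6h_2) = 63/44. So g'(5) = -327/44.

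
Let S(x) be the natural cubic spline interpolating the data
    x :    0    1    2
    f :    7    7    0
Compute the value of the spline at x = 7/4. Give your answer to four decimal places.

2.1602

Let M_i = S''(x_i). Step sizes h_i = 1, 1; slopes of the chords Δ_i = (y_(i+1) - y_i)/h_i = 0, -7.
  1·M_0 + 4·M_1 + 1·M_2 = 6(Δ_1 - Δ_0) = -42
Natural end conditions: M_0 = M_2 = 0.
Forward elimination and back-substitution give M_0 = 0, M_1 = -21/2, M_2 = 0.
On [1, 2], S(x) = 7 - 7/2·(x - 1) - 21/4·(x - 1)² + 7/4·(x - 1)³.
With (x - 1) = 3/4: S(7/4) = 553/256.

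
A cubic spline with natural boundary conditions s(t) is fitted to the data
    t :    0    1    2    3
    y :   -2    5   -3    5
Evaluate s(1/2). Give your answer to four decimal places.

3.4000

With σ_i denoting the second derivative at x_i, h_i = 1, 1, 1, and Δ_i = (y_(i+1) − y_i)/h_i = 7, -8, 8:
  1·σ_0 + 4·σ_1 + 1·σ_2 = 6(Δ_1 - Δ_0) = -90
  1·σ_1 + 4·σ_2 + 1·σ_3 = 6(Δ_2 - Δ_1) = 96
Natural end conditions: σ_0 = σ_3 = 0.
Hence σ_0 = 0, σ_1 = -152/5, σ_2 = 158/5, σ_3 = 0.
On [0, 1], s(t) = -2 + 181/15·t + 0·t² - 76/15·t³.
With t = 1/2: s(1/2) = 17/5.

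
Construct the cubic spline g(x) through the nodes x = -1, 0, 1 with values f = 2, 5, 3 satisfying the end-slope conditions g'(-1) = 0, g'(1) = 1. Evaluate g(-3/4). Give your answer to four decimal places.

2.4453

Put σ_i = g'' at the i-th knot. Here h = (1, 1) and Δ = (3, -2), so the interior equations h_(i-1)·σ_(i-1) + 2(h_(i-1)+h_i)·σ_i + h_i·σ_(i+1) = 6(Δ_i − Δ_(i-1)) read
  1·σ_0 + 4·σ_1 + 1·σ_2 = 6(Δ_1 - Δ_0) = -30
Clamped end conditions give two more equations: 2h_0·σ_0 + h_0·σ_1 = 6(Δ_0 - g'(-1)) = 18 and h_1·σ_1 + 2h_1·σ_2 = 6(g'(1) - Δ_1) = 18.
Solving: σ_0 = 17, σ_1 = -16, σ_2 = 17.
On [-1, 0], g(x) = 2 + 0·(x + 1) + 17/2·(x + 1)² - 11/2·(x + 1)³.
With (x + 1) = 1/4: g(-3/4) = 313/128.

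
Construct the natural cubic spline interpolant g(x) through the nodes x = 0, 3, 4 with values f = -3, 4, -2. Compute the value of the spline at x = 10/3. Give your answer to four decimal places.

2.3858

Let σ_i = g''(x_i). Step sizes h_i = 3, 1; slopes of the chords Δ_i = (y_(i+1) - y_i)/h_i = 7/3, -6.
  3·σ_0 + 8·σ_1 + 1·σ_2 = 6(Δ_1 - Δ_0) = -50
Natural end conditions: σ_0 = σ_2 = 0.
Solving: σ_0 = 0, σ_1 = -25/4, σ_2 = 0.
On [3, 4], g(x) = 4 - 47/12·(x - 3) - 25/8·(x - 3)² + 25/24·(x - 3)³.
With (x - 3) = 1/3: g(10/3) = 773/324.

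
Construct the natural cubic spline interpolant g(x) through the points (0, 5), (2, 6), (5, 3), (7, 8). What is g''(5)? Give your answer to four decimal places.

Let m_i = g''(x_i). Step sizes h_i = 2, 3, 2; slopes of the chords Δ_i = (y_(i+1) - y_i)/h_i = 1/2, -1, 5/2.
  2·m_0 + 10·m_1 + 3·m_2 = 6(Δ_1 - Δ_0) = -9
  3·m_1 + 10·m_2 + 2·m_3 = 6(Δ_2 - Δ_1) = 21
Natural end conditions: m_0 = m_3 = 0.
Forward elimination and back-substitution give m_0 = 0, m_1 = -153/91, m_2 = 237/91, m_3 = 0.

2.6044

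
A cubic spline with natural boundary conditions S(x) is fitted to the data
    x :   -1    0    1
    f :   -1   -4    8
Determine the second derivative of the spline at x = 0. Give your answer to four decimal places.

Put M_i = S'' at the i-th knot. Here h = (1, 1) and Δ = (-3, 12), so the interior equations h_(i-1)·M_(i-1) + 2(h_(i-1)+h_i)·M_i + h_i·M_(i+1) = 6(Δ_i − Δ_(i-1)) read
  1·M_0 + 4·M_1 + 1·M_2 = 6(Δ_1 - Δ_0) = 90
Natural end conditions: M_0 = M_2 = 0.
Hence M_0 = 0, M_1 = 45/2, M_2 = 0.

22.5000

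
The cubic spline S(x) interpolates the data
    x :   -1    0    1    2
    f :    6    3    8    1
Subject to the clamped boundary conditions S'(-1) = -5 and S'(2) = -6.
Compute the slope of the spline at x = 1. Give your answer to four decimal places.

-0.7333

Write m_i for S''(x_i). With h_i = 1, 1, 1 and divided differences Δ_i = -3, 5, -7, the continuity of S' gives the tridiagonal system
  1·m_0 + 4·m_1 + 1·m_2 = 6(Δ_1 - Δ_0) = 48
  1·m_1 + 4·m_2 + 1·m_3 = 6(Δ_2 - Δ_1) = -72
Clamped end conditions give two more equations: 2h_0·m_0 + h_0·m_1 = 6(Δ_0 - S'(-1)) = 12 and h_2·m_2 + 2h_2·m_3 = 6(S'(2) - Δ_2) = 6.
Hence m_0 = -58/15, m_1 = 296/15, m_2 = -406/15, m_3 = 248/15.
On [1, 2], S'(x) = b_2 + 2c_2·(x - 1) + 3d_2·(x - 1)² with b_2 = Δ_2 - h_2(2m_2 + m_3)/6 = -11/15, c_2 = m_2/2 = -203/15, d_2 = (m_3 - m_2)/(6h_2) = 109/15. So S'(1) = -11/15.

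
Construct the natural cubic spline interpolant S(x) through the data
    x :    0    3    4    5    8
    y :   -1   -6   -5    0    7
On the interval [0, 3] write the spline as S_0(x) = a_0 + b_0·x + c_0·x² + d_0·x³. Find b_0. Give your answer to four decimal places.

Let σ_i = S''(x_i). Step sizes h_i = 3, 1, 1, 3; slopes of the chords Δ_i = (y_(i+1) - y_i)/h_i = -5/3, 1, 5, 7/3.
  3·σ_0 + 8·σ_1 + 1·σ_2 = 6(Δ_1 - Δ_0) = 16
  1·σ_1 + 4·σ_2 + 1·σ_3 = 6(Δ_2 - Δ_1) = 24
  1·σ_2 + 8·σ_3 + 3·σ_4 = 6(Δ_3 - Δ_2) = -16
Natural end conditions: σ_0 = σ_4 = 0.
Forward elimination and back-substitution give σ_0 = 0, σ_1 = 6/5, σ_2 = 32/5, σ_3 = -14/5, σ_4 = 0.
On [0, 3], with S_0(x) = a_0 + b_0·x + c_0·x² + d_0·x³: c_0 = σ_0/2 = 0, d_0 = (σ_1 - σ_0)/(6h_0) = 1/15, b_0 = Δ_0 - h_0(2σ_0 + σ_1)/6 = -34/15.

-2.2667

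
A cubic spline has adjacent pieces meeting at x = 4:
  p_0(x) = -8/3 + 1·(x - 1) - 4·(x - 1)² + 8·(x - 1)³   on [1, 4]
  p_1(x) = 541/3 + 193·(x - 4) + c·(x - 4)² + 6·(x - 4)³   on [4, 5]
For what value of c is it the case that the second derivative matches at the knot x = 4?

p_0''(x) = -8 + 48·(x - 1), so p_0''(4) = 136. On the right, p_1''(4) = 2c, so c = 68.

68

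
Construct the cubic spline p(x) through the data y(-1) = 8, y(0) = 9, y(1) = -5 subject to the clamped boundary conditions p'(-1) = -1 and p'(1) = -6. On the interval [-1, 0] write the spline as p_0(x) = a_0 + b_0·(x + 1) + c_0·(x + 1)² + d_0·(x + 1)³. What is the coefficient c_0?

Let M_i = p''(x_i). Step sizes h_i = 1, 1; slopes of the chords Δ_i = (y_(i+1) - y_i)/h_i = 1, -14.
  1·M_0 + 4·M_1 + 1·M_2 = 6(Δ_1 - Δ_0) = -90
Clamped end conditions give two more equations: 2h_0·M_0 + h_0·M_1 = 6(Δ_0 - p'(-1)) = 12 and h_1·M_1 + 2h_1·M_2 = 6(p'(1) - Δ_1) = 48.
Hence M_0 = 26, M_1 = -40, M_2 = 44.
On [-1, 0], with p_0(x) = a_0 + b_0·(x + 1) + c_0·(x + 1)² + d_0·(x + 1)³: c_0 = M_0/2 = 13, d_0 = (M_1 - M_0)/(6h_0) = -11, b_0 = Δ_0 - h_0(2M_0 + M_1)/6 = -1.

13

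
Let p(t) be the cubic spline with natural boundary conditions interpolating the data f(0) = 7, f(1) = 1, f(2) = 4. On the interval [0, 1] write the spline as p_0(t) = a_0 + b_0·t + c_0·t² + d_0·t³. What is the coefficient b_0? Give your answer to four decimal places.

Write m_i for p''(x_i). With h_i = 1, 1 and divided differences Δ_i = -6, 3, the continuity of p' gives the tridiagonal system
  1·m_0 + 4·m_1 + 1·m_2 = 6(Δ_1 - Δ_0) = 54
Natural end conditions: m_0 = m_2 = 0.
Forward elimination and back-substitution give m_0 = 0, m_1 = 27/2, m_2 = 0.
On [0, 1], with p_0(t) = a_0 + b_0·t + c_0·t² + d_0·t³: c_0 = m_0/2 = 0, d_0 = (m_1 - m_0)/(6h_0) = 9/4, b_0 = Δ_0 - h_0(2m_0 + m_1)/6 = -33/4.

-8.2500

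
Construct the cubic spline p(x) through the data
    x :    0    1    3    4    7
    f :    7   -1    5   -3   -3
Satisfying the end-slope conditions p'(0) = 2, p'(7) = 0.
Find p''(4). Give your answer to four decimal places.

Write M_i for p''(x_i). With h_i = 1, 2, 1, 3 and divided differences Δ_i = -8, 3, -8, 0, the continuity of p' gives the tridiagonal system
  1·M_0 + 6·M_1 + 2·M_2 = 6(Δ_1 - Δ_0) = 66
  2·M_1 + 6·M_2 + 1·M_3 = 6(Δ_2 - Δ_1) = -66
  1·M_2 + 8·M_3 + 3·M_4 = 6(Δ_3 - Δ_2) = 48
Clamped end conditions give two more equations: 2h_0·M_0 + h_0·M_1 = 6(Δ_0 - p'(0)) = -60 and h_3·M_3 + 2h_3·M_4 = 6(p'(7) - Δ_3) = 0.
Forward elimination and back-substitution give M_0 = -2597/61, M_1 = 1534/61, M_2 = -2581/122, M_3 = 649/61, M_4 = -649/122.

10.6393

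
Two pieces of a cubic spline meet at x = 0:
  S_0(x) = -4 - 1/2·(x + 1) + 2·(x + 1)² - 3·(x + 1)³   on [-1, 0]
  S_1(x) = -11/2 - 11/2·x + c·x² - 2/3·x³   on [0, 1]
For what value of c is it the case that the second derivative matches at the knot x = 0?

-7

S_0''(x) = 4 - 18·(x + 1), so S_0''(0) = -14. On the right, S_1''(0) = 2c, so c = -7.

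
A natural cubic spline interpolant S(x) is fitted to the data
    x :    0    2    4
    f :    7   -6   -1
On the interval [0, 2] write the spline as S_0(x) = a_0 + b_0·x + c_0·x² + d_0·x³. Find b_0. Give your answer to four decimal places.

-8.7500

Let M_i = S''(x_i). Step sizes h_i = 2, 2; slopes of the chords Δ_i = (y_(i+1) - y_i)/h_i = -13/2, 5/2.
  2·M_0 + 8·M_1 + 2·M_2 = 6(Δ_1 - Δ_0) = 54
Natural end conditions: M_0 = M_2 = 0.
Forward elimination and back-substitution give M_0 = 0, M_1 = 27/4, M_2 = 0.
On [0, 2], with S_0(x) = a_0 + b_0·x + c_0·x² + d_0·x³: c_0 = M_0/2 = 0, d_0 = (M_1 - M_0)/(6h_0) = 9/16, b_0 = Δ_0 - h_0(2M_0 + M_1)/6 = -35/4.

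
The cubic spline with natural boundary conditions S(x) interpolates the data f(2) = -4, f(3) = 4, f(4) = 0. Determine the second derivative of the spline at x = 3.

-18

Put σ_i = S'' at the i-th knot. Here h = (1, 1) and Δ = (8, -4), so the interior equations h_(i-1)·σ_(i-1) + 2(h_(i-1)+h_i)·σ_i + h_i·σ_(i+1) = 6(Δ_i − Δ_(i-1)) read
  1·σ_0 + 4·σ_1 + 1·σ_2 = 6(Δ_1 - Δ_0) = -72
Natural end conditions: σ_0 = σ_2 = 0.
Forward elimination and back-substitution give σ_0 = 0, σ_1 = -18, σ_2 = 0.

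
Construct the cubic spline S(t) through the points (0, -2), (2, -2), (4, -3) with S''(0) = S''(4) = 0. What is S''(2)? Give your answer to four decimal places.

-0.3750

Put σ_i = S'' at the i-th knot. Here h = (2, 2) and Δ = (0, -1/2), so the interior equations h_(i-1)·σ_(i-1) + 2(h_(i-1)+h_i)·σ_i + h_i·σ_(i+1) = 6(Δ_i − Δ_(i-1)) read
  2·σ_0 + 8·σ_1 + 2·σ_2 = 6(Δ_1 - Δ_0) = -3
Natural end conditions: σ_0 = σ_2 = 0.
Forward elimination and back-substitution give σ_0 = 0, σ_1 = -3/8, σ_2 = 0.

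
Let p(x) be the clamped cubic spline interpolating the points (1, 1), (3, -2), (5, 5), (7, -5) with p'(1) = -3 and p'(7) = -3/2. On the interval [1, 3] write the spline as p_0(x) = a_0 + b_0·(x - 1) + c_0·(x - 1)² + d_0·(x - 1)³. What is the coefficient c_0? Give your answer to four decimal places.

Put m_i = p'' at the i-th knot. Here h = (2, 2, 2) and Δ = (-3/2, 7/2, -5), so the interior equations h_(i-1)·m_(i-1) + 2(h_(i-1)+h_i)·m_i + h_i·m_(i+1) = 6(Δ_i − Δ_(i-1)) read
  2·m_0 + 8·m_1 + 2·m_2 = 6(Δ_1 - Δ_0) = 30
  2·m_1 + 8·m_2 + 2·m_3 = 6(Δ_2 - Δ_1) = -51
Clamped end conditions give two more equations: 2h_0·m_0 + h_0·m_1 = 6(Δ_0 - p'(1)) = 9 and h_2·m_2 + 2h_2·m_3 = 6(p'(7) - Δ_2) = 21.
Forward elimination and back-substitution give m_0 = -11/10, m_1 = 67/10, m_2 = -107/10, m_3 = 53/5.
On [1, 3], with p_0(x) = a_0 + b_0·(x - 1) + c_0·(x - 1)² + d_0·(x - 1)³: c_0 = m_0/2 = -11/20, d_0 = (m_1 - m_0)/(6h_0) = 13/20, b_0 = Δ_0 - h_0(2m_0 + m_1)/6 = -3.

-0.5500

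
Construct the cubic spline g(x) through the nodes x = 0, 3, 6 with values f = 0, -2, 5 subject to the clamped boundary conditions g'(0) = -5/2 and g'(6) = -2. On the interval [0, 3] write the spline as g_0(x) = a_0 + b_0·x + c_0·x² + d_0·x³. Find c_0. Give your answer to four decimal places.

0.2083

With σ_i denoting the second derivative at x_i, h_i = 3, 3, and Δ_i = (y_(i+1) − y_i)/h_i = -2/3, 7/3:
  3·σ_0 + 12·σ_1 + 3·σ_2 = 6(Δ_1 - Δ_0) = 18
Clamped end conditions give two more equations: 2h_0·σ_0 + h_0·σ_1 = 6(Δ_0 - g'(0)) = 11 and h_1·σ_1 + 2h_1·σ_2 = 6(g'(6) - Δ_1) = -26.
Forward elimination and back-substitution give σ_0 = 5/12, σ_1 = 17/6, σ_2 = -23/4.
On [0, 3], with g_0(x) = a_0 + b_0·x + c_0·x² + d_0·x³: c_0 = σ_0/2 = 5/24, d_0 = (σ_1 - σ_0)/(6h_0) = 29/216, b_0 = Δ_0 - h_0(2σ_0 + σ_1)/6 = -5/2.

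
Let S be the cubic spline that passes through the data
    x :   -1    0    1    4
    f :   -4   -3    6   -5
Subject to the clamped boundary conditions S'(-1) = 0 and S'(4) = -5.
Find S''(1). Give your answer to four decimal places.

Let M_i = S''(x_i). Step sizes h_i = 1, 1, 3; slopes of the chords Δ_i = (y_(i+1) - y_i)/h_i = 1, 9, -11/3.
  1·M_0 + 4·M_1 + 1·M_2 = 6(Δ_1 - Δ_0) = 48
  1·M_1 + 8·M_2 + 3·M_3 = 6(Δ_2 - Δ_1) = -76
Clamped end conditions give two more equations: 2h_0·M_0 + h_0·M_1 = 6(Δ_0 - S'(-1)) = 6 and h_2·M_2 + 2h_2·M_3 = 6(S'(4) - Δ_2) = -8.
Forward elimination and back-substitution give M_0 = -156/29, M_1 = 486/29, M_2 = -396/29, M_3 = 478/87.

-13.6552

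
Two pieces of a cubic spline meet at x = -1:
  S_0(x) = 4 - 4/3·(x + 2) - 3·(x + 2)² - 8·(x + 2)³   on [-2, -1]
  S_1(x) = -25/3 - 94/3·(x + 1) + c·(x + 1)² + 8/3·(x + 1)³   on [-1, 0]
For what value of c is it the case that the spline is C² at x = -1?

-27

S_0''(x) = -6 - 48·(x + 2), so S_0''(-1) = -54. On the right, S_1''(-1) = 2c, so c = -27.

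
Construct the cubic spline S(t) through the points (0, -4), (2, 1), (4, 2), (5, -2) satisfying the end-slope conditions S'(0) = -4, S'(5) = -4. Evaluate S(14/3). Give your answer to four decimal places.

With M_i denoting the second derivative at x_i, h_i = 2, 2, 1, and Δ_i = (y_(i+1) − y_i)/h_i = 5/2, 1/2, -4:
  2·M_0 + 8·M_1 + 2·M_2 = 6(Δ_1 - Δ_0) = -12
  2·M_1 + 6·M_2 + 1·M_3 = 6(Δ_2 - Δ_1) = -27
Clamped end conditions give two more equations: 2h_0·M_0 + h_0·M_1 = 6(Δ_0 - S'(0)) = 39 and h_2·M_2 + 2h_2·M_3 = 6(S'(5) - Δ_2) = 0.
Solving: M_0 = 264/23, M_1 = -159/46, M_2 = -84/23, M_3 = 42/23.
On [4, 5], S(t) = 2 - 71/23·(t - 4) - 42/23·(t - 4)² + 21/23·(t - 4)³.
With (t - 4) = 2/3: S(14/3) = -124/207.

-0.5990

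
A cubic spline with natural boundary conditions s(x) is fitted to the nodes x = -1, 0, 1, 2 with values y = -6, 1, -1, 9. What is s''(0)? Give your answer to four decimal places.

-19.2000

Put m_i = s'' at the i-th knot. Here h = (1, 1, 1) and Δ = (7, -2, 10), so the interior equations h_(i-1)·m_(i-1) + 2(h_(i-1)+h_i)·m_i + h_i·m_(i+1) = 6(Δ_i − Δ_(i-1)) read
  1·m_0 + 4·m_1 + 1·m_2 = 6(Δ_1 - Δ_0) = -54
  1·m_1 + 4·m_2 + 1·m_3 = 6(Δ_2 - Δ_1) = 72
Natural end conditions: m_0 = m_3 = 0.
Hence m_0 = 0, m_1 = -96/5, m_2 = 114/5, m_3 = 0.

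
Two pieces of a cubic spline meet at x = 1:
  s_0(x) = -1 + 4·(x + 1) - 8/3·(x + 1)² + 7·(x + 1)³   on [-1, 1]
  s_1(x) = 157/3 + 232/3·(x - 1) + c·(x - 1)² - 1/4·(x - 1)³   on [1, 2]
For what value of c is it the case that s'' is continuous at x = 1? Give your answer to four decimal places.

s_0''(x) = -16/3 + 42·(x + 1), so s_0''(1) = 236/3. On the right, s_1''(1) = 2c, so c = 118/3.

39.3333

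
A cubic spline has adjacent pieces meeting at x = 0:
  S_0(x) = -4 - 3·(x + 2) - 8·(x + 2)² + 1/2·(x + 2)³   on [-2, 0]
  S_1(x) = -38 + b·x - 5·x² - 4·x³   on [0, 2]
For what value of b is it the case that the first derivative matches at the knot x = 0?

-29

S_0'(x) = -3 - 16·(x + 2) + 3/2·(x + 2)², so S_0'(0) = -29. On the right, S_1'(0) = b, so b = -29.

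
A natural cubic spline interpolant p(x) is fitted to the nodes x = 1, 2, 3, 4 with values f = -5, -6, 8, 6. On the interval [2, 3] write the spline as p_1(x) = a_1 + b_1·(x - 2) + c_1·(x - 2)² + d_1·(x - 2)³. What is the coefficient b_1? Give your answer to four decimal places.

9.1333

Put M_i = p'' at the i-th knot. Here h = (1, 1, 1) and Δ = (-1, 14, -2), so the interior equations h_(i-1)·M_(i-1) + 2(h_(i-1)+h_i)·M_i + h_i·M_(i+1) = 6(Δ_i − Δ_(i-1)) read
  1·M_0 + 4·M_1 + 1·M_2 = 6(Δ_1 - Δ_0) = 90
  1·M_1 + 4·M_2 + 1·M_3 = 6(Δ_2 - Δ_1) = -96
Natural end conditions: M_0 = M_3 = 0.
Solving the tridiagonal system: M_0 = 0, M_1 = 152/5, M_2 = -158/5, M_3 = 0.
On [2, 3], with p_1(x) = a_1 + b_1·(x - 2) + c_1·(x - 2)² + d_1·(x - 2)³: c_1 = M_1/2 = 76/5, d_1 = (M_2 - M_1)/(6h_1) = -31/3, b_1 = Δ_1 - h_1(2M_1 + M_2)/6 = 137/15.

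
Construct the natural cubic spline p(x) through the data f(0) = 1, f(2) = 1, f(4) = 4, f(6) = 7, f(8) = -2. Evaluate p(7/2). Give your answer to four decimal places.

2.9009

Put m_i = p'' at the i-th knot. Here h = (2, 2, 2, 2) and Δ = (0, 3/2, 3/2, -9/2), so the interior equations h_(i-1)·m_(i-1) + 2(h_(i-1)+h_i)·m_i + h_i·m_(i+1) = 6(Δ_i − Δ_(i-1)) read
  2·m_0 + 8·m_1 + 2·m_2 = 6(Δ_1 - Δ_0) = 9
  2·m_1 + 8·m_2 + 2·m_3 = 6(Δ_2 - Δ_1) = 0
  2·m_2 + 8·m_3 + 2·m_4 = 6(Δ_3 - Δ_2) = -36
Natural end conditions: m_0 = m_4 = 0.
Solving the tridiagonal system: m_0 = 0, m_1 = 99/112, m_2 = 27/28, m_3 = -531/112, m_4 = 0.
On [2, 4], p(x) = 1 + 33/56·(x - 2) + 99/224·(x - 2)² + 3/448·(x - 2)³.
With (x - 2) = 3/2: p(7/2) = 10397/3584.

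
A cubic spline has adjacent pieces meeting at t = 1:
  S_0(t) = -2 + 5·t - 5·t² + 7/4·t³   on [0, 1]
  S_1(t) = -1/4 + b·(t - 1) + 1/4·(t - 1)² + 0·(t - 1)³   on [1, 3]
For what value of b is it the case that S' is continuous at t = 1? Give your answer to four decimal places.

0.2500

S_0'(t) = 5 - 10·t + 21/4·t², so S_0'(1) = 1/4. On the right, S_1'(1) = b, so b = 1/4.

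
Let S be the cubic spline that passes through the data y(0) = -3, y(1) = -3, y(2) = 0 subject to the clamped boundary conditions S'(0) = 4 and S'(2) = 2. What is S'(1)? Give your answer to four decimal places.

Let M_i = S''(x_i). Step sizes h_i = 1, 1; slopes of the chords Δ_i = (y_(i+1) - y_i)/h_i = 0, 3.
  1·M_0 + 4·M_1 + 1·M_2 = 6(Δ_1 - Δ_0) = 18
Clamped end conditions give two more equations: 2h_0·M_0 + h_0·M_1 = 6(Δ_0 - S'(0)) = -24 and h_1·M_1 + 2h_1·M_2 = 6(S'(2) - Δ_1) = -6.
Solving the tridiagonal system: M_0 = -35/2, M_1 = 11, M_2 = -17/2.
On [1, 2], S'(x) = b_1 + 2c_1·(x - 1) + 3d_1·(x - 1)² with b_1 = Δ_1 - h_1(2M_1 + M_2)/6 = 3/4, c_1 = M_1/2 = 11/2, d_1 = (M_2 - M_1)/(6h_1) = -13/4. So S'(1) = 3/4.

0.7500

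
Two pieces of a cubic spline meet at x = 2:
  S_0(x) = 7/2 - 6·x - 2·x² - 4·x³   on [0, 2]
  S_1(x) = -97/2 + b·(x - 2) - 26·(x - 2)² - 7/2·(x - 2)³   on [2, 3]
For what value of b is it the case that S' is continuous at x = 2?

S_0'(x) = -6 - 4·x - 12·x², so S_0'(2) = -62. On the right, S_1'(2) = b, so b = -62.

-62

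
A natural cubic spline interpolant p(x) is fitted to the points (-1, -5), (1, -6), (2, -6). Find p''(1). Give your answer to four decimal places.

Put m_i = p'' at the i-th knot. Here h = (2, 1) and Δ = (-1/2, 0), so the interior equations h_(i-1)·m_(i-1) + 2(h_(i-1)+h_i)·m_i + h_i·m_(i+1) = 6(Δ_i − Δ_(i-1)) read
  2·m_0 + 6·m_1 + 1·m_2 = 6(Δ_1 - Δ_0) = 3
Natural end conditions: m_0 = m_2 = 0.
Solving the tridiagonal system: m_0 = 0, m_1 = 1/2, m_2 = 0.

0.5000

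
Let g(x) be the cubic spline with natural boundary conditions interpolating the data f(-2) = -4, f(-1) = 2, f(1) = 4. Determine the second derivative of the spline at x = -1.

-5

With M_i denoting the second derivative at x_i, h_i = 1, 2, and Δ_i = (y_(i+1) − y_i)/h_i = 6, 1:
  1·M_0 + 6·M_1 + 2·M_2 = 6(Δ_1 - Δ_0) = -30
Natural end conditions: M_0 = M_2 = 0.
Solving: M_0 = 0, M_1 = -5, M_2 = 0.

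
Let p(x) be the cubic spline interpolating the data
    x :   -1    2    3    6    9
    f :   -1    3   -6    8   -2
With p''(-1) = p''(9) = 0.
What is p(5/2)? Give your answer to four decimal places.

-1.7966

With m_i denoting the second derivative at x_i, h_i = 3, 1, 3, 3, and Δ_i = (y_(i+1) − y_i)/h_i = 4/3, -9, 14/3, -10/3:
  3·m_0 + 8·m_1 + 1·m_2 = 6(Δ_1 - Δ_0) = -62
  1·m_1 + 8·m_2 + 3·m_3 = 6(Δ_2 - Δ_1) = 82
  3·m_2 + 12·m_3 + 3·m_4 = 6(Δ_3 - Δ_2) = -48
Natural end conditions: m_0 = m_4 = 0.
Hence m_0 = 0, m_1 = -1087/114, m_2 = 814/57, m_3 = -863/114, m_4 = 0.
On [2, 3], p(x) = 3 - 935/114·(x - 2) - 1087/228·(x - 2)² + 905/228·(x - 2)³.
With (x - 2) = 1/2: p(5/2) = -3277/1824.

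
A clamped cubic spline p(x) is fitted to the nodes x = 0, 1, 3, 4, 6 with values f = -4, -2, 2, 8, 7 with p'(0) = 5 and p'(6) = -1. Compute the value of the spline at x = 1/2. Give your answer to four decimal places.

-2.4254

Let σ_i = p''(x_i). Step sizes h_i = 1, 2, 1, 2; slopes of the chords Δ_i = (y_(i+1) - y_i)/h_i = 2, 2, 6, -1/2.
  1·σ_0 + 6·σ_1 + 2·σ_2 = 6(Δ_1 - Δ_0) = 0
  2·σ_1 + 6·σ_2 + 1·σ_3 = 6(Δ_2 - Δ_1) = 24
  1·σ_2 + 6·σ_3 + 2·σ_4 = 6(Δ_3 - Δ_2) = -39
Clamped end conditions give two more equations: 2h_0·σ_0 + h_0·σ_1 = 6(Δ_0 - p'(0)) = -18 and h_3·σ_3 + 2h_3·σ_4 = 6(p'(6) - Δ_3) = -3.
Forward elimination and back-substitution give σ_0 = -273/31, σ_1 = -12/31, σ_2 = 345/62, σ_3 = -267/31, σ_4 = 441/124.
On [0, 1], p(x) = -4 + 5·x - 273/62·x² + 87/62·x³.
With x = 1/2: p(1/2) = -1203/496.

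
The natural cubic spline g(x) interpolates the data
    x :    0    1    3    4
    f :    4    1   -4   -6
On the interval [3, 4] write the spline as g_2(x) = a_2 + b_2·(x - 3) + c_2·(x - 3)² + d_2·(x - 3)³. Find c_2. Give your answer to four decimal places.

0.1875

Write M_i for g''(x_i). With h_i = 1, 2, 1 and divided differences Δ_i = -3, -5/2, -2, the continuity of g' gives the tridiagonal system
  1·M_0 + 6·M_1 + 2·M_2 = 6(Δ_1 - Δ_0) = 3
  2·M_1 + 6·M_2 + 1·M_3 = 6(Δ_2 - Δ_1) = 3
Natural end conditions: M_0 = M_3 = 0.
Hence M_0 = 0, M_1 = 3/8, M_2 = 3/8, M_3 = 0.
On [3, 4], with g_2(x) = a_2 + b_2·(x - 3) + c_2·(x - 3)² + d_2·(x - 3)³: c_2 = M_2/2 = 3/16, d_2 = (M_3 - M_2)/(6h_2) = -1/16, b_2 = Δ_2 - h_2(2M_2 + M_3)/6 = -17/8.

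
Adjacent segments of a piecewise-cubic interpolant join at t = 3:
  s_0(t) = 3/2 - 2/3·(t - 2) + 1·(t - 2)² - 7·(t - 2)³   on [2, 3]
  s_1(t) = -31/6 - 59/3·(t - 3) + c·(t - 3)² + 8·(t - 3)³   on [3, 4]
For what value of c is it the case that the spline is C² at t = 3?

-20

s_0''(t) = 2 - 42·(t - 2), so s_0''(3) = -40. On the right, s_1''(3) = 2c, so c = -20.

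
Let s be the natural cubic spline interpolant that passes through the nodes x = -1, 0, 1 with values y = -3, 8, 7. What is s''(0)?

-18

Let M_i = s''(x_i). Step sizes h_i = 1, 1; slopes of the chords Δ_i = (y_(i+1) - y_i)/h_i = 11, -1.
  1·M_0 + 4·M_1 + 1·M_2 = 6(Δ_1 - Δ_0) = -72
Natural end conditions: M_0 = M_2 = 0.
Solving: M_0 = 0, M_1 = -18, M_2 = 0.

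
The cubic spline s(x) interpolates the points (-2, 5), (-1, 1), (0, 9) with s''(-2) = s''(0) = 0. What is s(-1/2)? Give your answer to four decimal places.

Put m_i = s'' at the i-th knot. Here h = (1, 1) and Δ = (-4, 8), so the interior equations h_(i-1)·m_(i-1) + 2(h_(i-1)+h_i)·m_i + h_i·m_(i+1) = 6(Δ_i − Δ_(i-1)) read
  1·m_0 + 4·m_1 + 1·m_2 = 6(Δ_1 - Δ_0) = 72
Natural end conditions: m_0 = m_2 = 0.
Forward elimination and back-substitution give m_0 = 0, m_1 = 18, m_2 = 0.
On [-1, 0], s(x) = 1 + 2·(x + 1) + 9·(x + 1)² - 3·(x + 1)³.
With (x + 1) = 1/2: s(-1/2) = 31/8.

3.8750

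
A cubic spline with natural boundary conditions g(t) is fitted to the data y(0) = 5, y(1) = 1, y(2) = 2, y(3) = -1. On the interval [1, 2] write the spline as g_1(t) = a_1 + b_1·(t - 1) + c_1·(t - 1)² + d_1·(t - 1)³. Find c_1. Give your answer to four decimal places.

Put σ_i = g'' at the i-th knot. Here h = (1, 1, 1) and Δ = (-4, 1, -3), so the interior equations h_(i-1)·σ_(i-1) + 2(h_(i-1)+h_i)·σ_i + h_i·σ_(i+1) = 6(Δ_i − Δ_(i-1)) read
  1·σ_0 + 4·σ_1 + 1·σ_2 = 6(Δ_1 - Δ_0) = 30
  1·σ_1 + 4·σ_2 + 1·σ_3 = 6(Δ_2 - Δ_1) = -24
Natural end conditions: σ_0 = σ_3 = 0.
Hence σ_0 = 0, σ_1 = 48/5, σ_2 = -42/5, σ_3 = 0.
On [1, 2], with g_1(t) = a_1 + b_1·(t - 1) + c_1·(t - 1)² + d_1·(t - 1)³: c_1 = σ_1/2 = 24/5, d_1 = (σ_2 - σ_1)/(6h_1) = -3, b_1 = Δ_1 - h_1(2σ_1 + σ_2)/6 = -4/5.

4.8000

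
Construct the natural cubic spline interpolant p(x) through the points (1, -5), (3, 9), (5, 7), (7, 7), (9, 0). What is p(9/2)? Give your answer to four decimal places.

With M_i denoting the second derivative at x_i, h_i = 2, 2, 2, 2, and Δ_i = (y_(i+1) − y_i)/h_i = 7, -1, 0, -7/2:
  2·M_0 + 8·M_1 + 2·M_2 = 6(Δ_1 - Δ_0) = -48
  2·M_1 + 8·M_2 + 2·M_3 = 6(Δ_2 - Δ_1) = 6
  2·M_2 + 8·M_3 + 2·M_4 = 6(Δ_3 - Δ_2) = -21
Natural end conditions: M_0 = M_4 = 0.
Solving: M_0 = 0, M_1 = -765/112, M_2 = 93/28, M_3 = -387/112, M_4 = 0.
On [3, 5], p(x) = 9 + 137/56·(x - 3) - 765/224·(x - 3)² + 379/448·(x - 3)³.
With (x - 3) = 3/2: p(9/2) = 28101/3584.

7.8407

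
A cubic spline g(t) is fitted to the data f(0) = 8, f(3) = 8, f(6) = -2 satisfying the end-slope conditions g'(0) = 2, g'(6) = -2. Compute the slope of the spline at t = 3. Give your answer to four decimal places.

-2.5000

With M_i denoting the second derivative at x_i, h_i = 3, 3, and Δ_i = (y_(i+1) − y_i)/h_i = 0, -10/3:
  3·M_0 + 12·M_1 + 3·M_2 = 6(Δ_1 - Δ_0) = -20
Clamped end conditions give two more equations: 2h_0·M_0 + h_0·M_1 = 6(Δ_0 - g'(0)) = -12 and h_1·M_1 + 2h_1·M_2 = 6(g'(6) - Δ_1) = 8.
Solving: M_0 = -1, M_1 = -2, M_2 = 7/3.
On [3, 6], g'(t) = b_1 + 2c_1·(t - 3) + 3d_1·(t - 3)² with b_1 = Δ_1 - h_1(2M_1 + M_2)/6 = -5/2, c_1 = M_1/2 = -1, d_1 = (M_2 - M_1)/(6h_1) = 13/54. So g'(3) = -5/2.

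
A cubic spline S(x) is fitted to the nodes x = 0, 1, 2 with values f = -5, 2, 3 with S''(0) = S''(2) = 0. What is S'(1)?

Write σ_i for S''(x_i). With h_i = 1, 1 and divided differences Δ_i = 7, 1, the continuity of S' gives the tridiagonal system
  1·σ_0 + 4·σ_1 + 1·σ_2 = 6(Δ_1 - Δ_0) = -36
Natural end conditions: σ_0 = σ_2 = 0.
Forward elimination and back-substitution give σ_0 = 0, σ_1 = -9, σ_2 = 0.
On [1, 2], S'(x) = b_1 + 2c_1·(x - 1) + 3d_1·(x - 1)² with b_1 = Δ_1 - h_1(2σ_1 + σ_2)/6 = 4, c_1 = σ_1/2 = -9/2, d_1 = (σ_2 - σ_1)/(6h_1) = 3/2. So S'(1) = 4.

4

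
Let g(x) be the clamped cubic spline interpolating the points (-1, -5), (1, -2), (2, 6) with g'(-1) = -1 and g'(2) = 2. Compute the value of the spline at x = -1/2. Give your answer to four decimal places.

-5.5859

Put σ_i = g'' at the i-th knot. Here h = (2, 1) and Δ = (3/2, 8), so the interior equations h_(i-1)·σ_(i-1) + 2(h_(i-1)+h_i)·σ_i + h_i·σ_(i+1) = 6(Δ_i − Δ_(i-1)) read
  2·σ_0 + 6·σ_1 + 1·σ_2 = 6(Δ_1 - Δ_0) = 39
Clamped end conditions give two more equations: 2h_0·σ_0 + h_0·σ_1 = 6(Δ_0 - g'(-1)) = 15 and h_1·σ_1 + 2h_1·σ_2 = 6(g'(2) - Δ_1) = -36.
Solving: σ_0 = -7/4, σ_1 = 11, σ_2 = -47/2.
On [-1, 1], g(x) = -5 - 1·(x + 1) - 7/8·(x + 1)² + 17/16·(x + 1)³.
With (x + 1) = 1/2: g(-1/2) = -715/128.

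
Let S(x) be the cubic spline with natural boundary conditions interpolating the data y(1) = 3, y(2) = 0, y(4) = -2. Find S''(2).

Write m_i for S''(x_i). With h_i = 1, 2 and divided differences Δ_i = -3, -1, the continuity of S' gives the tridiagonal system
  1·m_0 + 6·m_1 + 2·m_2 = 6(Δ_1 - Δ_0) = 12
Natural end conditions: m_0 = m_2 = 0.
Solving: m_0 = 0, m_1 = 2, m_2 = 0.

2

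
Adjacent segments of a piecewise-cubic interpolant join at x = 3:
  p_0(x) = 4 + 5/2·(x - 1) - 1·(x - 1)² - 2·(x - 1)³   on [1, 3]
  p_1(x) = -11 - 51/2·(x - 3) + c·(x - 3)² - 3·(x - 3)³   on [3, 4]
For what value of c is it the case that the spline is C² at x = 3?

p_0''(x) = -2 - 12·(x - 1), so p_0''(3) = -26. On the right, p_1''(3) = 2c, so c = -13.

-13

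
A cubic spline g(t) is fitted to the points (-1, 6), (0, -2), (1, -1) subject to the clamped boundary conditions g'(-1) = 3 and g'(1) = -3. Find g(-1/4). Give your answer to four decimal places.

0.1289

Let m_i = g''(x_i). Step sizes h_i = 1, 1; slopes of the chords Δ_i = (y_(i+1) - y_i)/h_i = -8, 1.
  1·m_0 + 4·m_1 + 1·m_2 = 6(Δ_1 - Δ_0) = 54
Clamped end conditions give two more equations: 2h_0·m_0 + h_0·m_1 = 6(Δ_0 - g'(-1)) = -66 and h_1·m_1 + 2h_1·m_2 = 6(g'(1) - Δ_1) = -24.
Hence m_0 = -99/2, m_1 = 33, m_2 = -57/2.
On [-1, 0], g(t) = 6 + 3·(t + 1) - 99/4·(t + 1)² + 55/4·(t + 1)³.
With (t + 1) = 3/4: g(-1/4) = 33/256.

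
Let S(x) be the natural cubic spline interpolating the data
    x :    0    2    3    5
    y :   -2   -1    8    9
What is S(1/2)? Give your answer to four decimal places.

-3.3438

With m_i denoting the second derivative at x_i, h_i = 2, 1, 2, and Δ_i = (y_(i+1) − y_i)/h_i = 1/2, 9, 1/2:
  2·m_0 + 6·m_1 + 1·m_2 = 6(Δ_1 - Δ_0) = 51
  1·m_1 + 6·m_2 + 2·m_3 = 6(Δ_2 - Δ_1) = -51
Natural end conditions: m_0 = m_3 = 0.
Hence m_0 = 0, m_1 = 51/5, m_2 = -51/5, m_3 = 0.
On [0, 2], S(x) = -2 - 29/10·x + 0·x² + 17/20·x³.
With x = 1/2: S(1/2) = -107/32.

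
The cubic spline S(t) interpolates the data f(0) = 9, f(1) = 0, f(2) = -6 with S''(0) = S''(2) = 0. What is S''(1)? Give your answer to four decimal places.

4.5000

Write σ_i for S''(x_i). With h_i = 1, 1 and divided differences Δ_i = -9, -6, the continuity of S' gives the tridiagonal system
  1·σ_0 + 4·σ_1 + 1·σ_2 = 6(Δ_1 - Δ_0) = 18
Natural end conditions: σ_0 = σ_2 = 0.
Forward elimination and back-substitution give σ_0 = 0, σ_1 = 9/2, σ_2 = 0.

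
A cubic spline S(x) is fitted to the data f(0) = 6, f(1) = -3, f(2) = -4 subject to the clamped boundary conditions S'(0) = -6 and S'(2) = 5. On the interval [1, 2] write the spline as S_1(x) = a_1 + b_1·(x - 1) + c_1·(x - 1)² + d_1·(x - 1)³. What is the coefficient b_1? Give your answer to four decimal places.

Let M_i = S''(x_i). Step sizes h_i = 1, 1; slopes of the chords Δ_i = (y_(i+1) - y_i)/h_i = -9, -1.
  1·M_0 + 4·M_1 + 1·M_2 = 6(Δ_1 - Δ_0) = 48
Clamped end conditions give two more equations: 2h_0·M_0 + h_0·M_1 = 6(Δ_0 - S'(0)) = -18 and h_1·M_1 + 2h_1·M_2 = 6(S'(2) - Δ_1) = 36.
Solving the tridiagonal system: M_0 = -31/2, M_1 = 13, M_2 = 23/2.
On [1, 2], with S_1(x) = a_1 + b_1·(x - 1) + c_1·(x - 1)² + d_1·(x - 1)³: c_1 = M_1/2 = 13/2, d_1 = (M_2 - M_1)/(6h_1) = -1/4, b_1 = Δ_1 - h_1(2M_1 + M_2)/6 = -29/4.

-7.2500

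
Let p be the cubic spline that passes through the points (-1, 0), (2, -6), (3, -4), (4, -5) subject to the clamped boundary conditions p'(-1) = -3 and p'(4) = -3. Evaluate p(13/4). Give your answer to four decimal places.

Put M_i = p'' at the i-th knot. Here h = (3, 1, 1) and Δ = (-2, 2, -1), so the interior equations h_(i-1)·M_(i-1) + 2(h_(i-1)+h_i)·M_i + h_i·M_(i+1) = 6(Δ_i − Δ_(i-1)) read
  3·M_0 + 8·M_1 + 1·M_2 = 6(Δ_1 - Δ_0) = 24
  1·M_1 + 4·M_2 + 1·M_3 = 6(Δ_2 - Δ_1) = -18
Clamped end conditions give two more equations: 2h_0·M_0 + h_0·M_1 = 6(Δ_0 - p'(-1)) = 6 and h_2·M_2 + 2h_2·M_3 = 6(p'(4) - Δ_2) = -12.
Forward elimination and back-substitution give M_0 = -28/29, M_1 = 114/29, M_2 = -132/29, M_3 = -108/29.
On [3, 4], p(x) = -4 + 33/29·(x - 3) - 66/29·(x - 3)² + 4/29·(x - 3)³.
With (x - 3) = 1/4: p(13/4) = -1789/464.

-3.8556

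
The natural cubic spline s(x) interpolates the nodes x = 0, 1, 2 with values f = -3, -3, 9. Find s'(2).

15

With M_i denoting the second derivative at x_i, h_i = 1, 1, and Δ_i = (y_(i+1) − y_i)/h_i = 0, 12:
  1·M_0 + 4·M_1 + 1·M_2 = 6(Δ_1 - Δ_0) = 72
Natural end conditions: M_0 = M_2 = 0.
Hence M_0 = 0, M_1 = 18, M_2 = 0.
On [1, 2], s'(x) = b_1 + 2c_1·(x - 1) + 3d_1·(x - 1)² with b_1 = Δ_1 - h_1(2M_1 + M_2)/6 = 6, c_1 = M_1/2 = 9, d_1 = (M_2 - M_1)/(6h_1) = -3. So s'(2) = 15.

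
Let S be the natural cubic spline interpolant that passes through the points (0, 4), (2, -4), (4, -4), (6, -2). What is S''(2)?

3

Write M_i for S''(x_i). With h_i = 2, 2, 2 and divided differences Δ_i = -4, 0, 1, the continuity of S' gives the tridiagonal system
  2·M_0 + 8·M_1 + 2·M_2 = 6(Δ_1 - Δ_0) = 24
  2·M_1 + 8·M_2 + 2·M_3 = 6(Δ_2 - Δ_1) = 6
Natural end conditions: M_0 = M_3 = 0.
Forward elimination and back-substitution give M_0 = 0, M_1 = 3, M_2 = 0, M_3 = 0.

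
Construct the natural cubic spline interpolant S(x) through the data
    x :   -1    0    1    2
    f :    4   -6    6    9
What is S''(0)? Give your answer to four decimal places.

38.8000

Write M_i for S''(x_i). With h_i = 1, 1, 1 and divided differences Δ_i = -10, 12, 3, the continuity of S' gives the tridiagonal system
  1·M_0 + 4·M_1 + 1·M_2 = 6(Δ_1 - Δ_0) = 132
  1·M_1 + 4·M_2 + 1·M_3 = 6(Δ_2 - Δ_1) = -54
Natural end conditions: M_0 = M_3 = 0.
Forward elimination and back-substitution give M_0 = 0, M_1 = 194/5, M_2 = -116/5, M_3 = 0.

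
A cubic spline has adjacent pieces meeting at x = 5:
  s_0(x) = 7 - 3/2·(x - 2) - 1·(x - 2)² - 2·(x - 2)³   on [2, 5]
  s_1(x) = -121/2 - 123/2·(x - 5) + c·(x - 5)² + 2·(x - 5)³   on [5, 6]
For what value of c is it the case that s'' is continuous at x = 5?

s_0''(x) = -2 - 12·(x - 2), so s_0''(5) = -38. On the right, s_1''(5) = 2c, so c = -19.

-19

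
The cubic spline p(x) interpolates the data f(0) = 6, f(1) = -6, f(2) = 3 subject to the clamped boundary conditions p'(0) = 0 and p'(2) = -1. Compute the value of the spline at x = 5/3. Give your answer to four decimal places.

Let m_i = p''(x_i). Step sizes h_i = 1, 1; slopes of the chords Δ_i = (y_(i+1) - y_i)/h_i = -12, 9.
  1·m_0 + 4·m_1 + 1·m_2 = 6(Δ_1 - Δ_0) = 126
Clamped end conditions give two more equations: 2h_0·m_0 + h_0·m_1 = 6(Δ_0 - p'(0)) = -72 and h_1·m_1 + 2h_1·m_2 = 6(p'(2) - Δ_1) = -60.
Solving the tridiagonal system: m_0 = -68, m_1 = 64, m_2 = -62.
On [1, 2], p(x) = -6 - 2·(x - 1) + 32·(x - 1)² - 21·(x - 1)³.
With (x - 1) = 2/3: p(5/3) = 2/3.

0.6667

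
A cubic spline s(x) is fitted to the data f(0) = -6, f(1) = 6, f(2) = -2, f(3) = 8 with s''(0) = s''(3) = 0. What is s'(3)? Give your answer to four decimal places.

With σ_i denoting the second derivative at x_i, h_i = 1, 1, 1, and Δ_i = (y_(i+1) − y_i)/h_i = 12, -8, 10:
  1·σ_0 + 4·σ_1 + 1·σ_2 = 6(Δ_1 - Δ_0) = -120
  1·σ_1 + 4·σ_2 + 1·σ_3 = 6(Δ_2 - Δ_1) = 108
Natural end conditions: σ_0 = σ_3 = 0.
Forward elimination and back-substitution give σ_0 = 0, σ_1 = -196/5, σ_2 = 184/5, σ_3 = 0.
On [2, 3], s'(x) = b_2 + 2c_2·(x - 2) + 3d_2·(x - 2)² with b_2 = Δ_2 - h_2(2σ_2 + σ_3)/6 = -34/15, c_2 = σ_2/2 = 92/5, d_2 = (σ_3 - σ_2)/(6h_2) = -92/15. So s'(3) = 242/15.

16.1333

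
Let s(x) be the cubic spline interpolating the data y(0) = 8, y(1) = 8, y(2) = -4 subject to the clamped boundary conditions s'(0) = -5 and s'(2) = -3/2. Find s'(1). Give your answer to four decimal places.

Write σ_i for s''(x_i). With h_i = 1, 1 and divided differences Δ_i = 0, -12, the continuity of s' gives the tridiagonal system
  1·σ_0 + 4·σ_1 + 1·σ_2 = 6(Δ_1 - Δ_0) = -72
Clamped end conditions give two more equations: 2h_0·σ_0 + h_0·σ_1 = 6(Δ_0 - s'(0)) = 30 and h_1·σ_1 + 2h_1·σ_2 = 6(s'(2) - Δ_1) = 63.
Forward elimination and back-substitution give σ_0 = 139/4, σ_1 = -79/2, σ_2 = 205/4.
On [1, 2], s'(x) = b_1 + 2c_1·(x - 1) + 3d_1·(x - 1)² with b_1 = Δ_1 - h_1(2σ_1 + σ_2)/6 = -59/8, c_1 = σ_1/2 = -79/4, d_1 = (σ_2 - σ_1)/(6h_1) = 121/8. So s'(1) = -59/8.

-7.3750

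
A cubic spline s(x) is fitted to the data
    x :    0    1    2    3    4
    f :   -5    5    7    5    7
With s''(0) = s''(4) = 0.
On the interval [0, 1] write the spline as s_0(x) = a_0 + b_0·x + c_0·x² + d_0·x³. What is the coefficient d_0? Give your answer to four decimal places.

Let σ_i = s''(x_i). Step sizes h_i = 1, 1, 1, 1; slopes of the chords Δ_i = (y_(i+1) - y_i)/h_i = 10, 2, -2, 2.
  1·σ_0 + 4·σ_1 + 1·σ_2 = 6(Δ_1 - Δ_0) = -48
  1·σ_1 + 4·σ_2 + 1·σ_3 = 6(Δ_2 - Δ_1) = -24
  1·σ_2 + 4·σ_3 + 1·σ_4 = 6(Δ_3 - Δ_2) = 24
Natural end conditions: σ_0 = σ_4 = 0.
Solving: σ_0 = 0, σ_1 = -75/7, σ_2 = -36/7, σ_3 = 51/7, σ_4 = 0.
On [0, 1], with s_0(x) = a_0 + b_0·x + c_0·x² + d_0·x³: c_0 = σ_0/2 = 0, d_0 = (σ_1 - σ_0)/(6h_0) = -25/14, b_0 = Δ_0 - h_0(2σ_0 + σ_1)/6 = 165/14.

-1.7857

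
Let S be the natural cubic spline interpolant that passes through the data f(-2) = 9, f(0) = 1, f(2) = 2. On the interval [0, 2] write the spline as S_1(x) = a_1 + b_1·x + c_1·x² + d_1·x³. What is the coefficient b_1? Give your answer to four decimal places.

-1.7500

With M_i denoting the second derivative at x_i, h_i = 2, 2, and Δ_i = (y_(i+1) − y_i)/h_i = -4, 1/2:
  2·M_0 + 8·M_1 + 2·M_2 = 6(Δ_1 - Δ_0) = 27
Natural end conditions: M_0 = M_2 = 0.
Forward elimination and back-substitution give M_0 = 0, M_1 = 27/8, M_2 = 0.
On [0, 2], with S_1(x) = a_1 + b_1·x + c_1·x² + d_1·x³: c_1 = M_1/2 = 27/16, d_1 = (M_2 - M_1)/(6h_1) = -9/32, b_1 = Δ_1 - h_1(2M_1 + M_2)/6 = -7/4.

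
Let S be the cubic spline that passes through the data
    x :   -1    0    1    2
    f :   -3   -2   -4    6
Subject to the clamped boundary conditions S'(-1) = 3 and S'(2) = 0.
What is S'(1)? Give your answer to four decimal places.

6.8000

Put M_i = S'' at the i-th knot. Here h = (1, 1, 1) and Δ = (1, -2, 10), so the interior equations h_(i-1)·M_(i-1) + 2(h_(i-1)+h_i)·M_i + h_i·M_(i+1) = 6(Δ_i − Δ_(i-1)) read
  1·M_0 + 4·M_1 + 1·M_2 = 6(Δ_1 - Δ_0) = -18
  1·M_1 + 4·M_2 + 1·M_3 = 6(Δ_2 - Δ_1) = 72
Clamped end conditions give two more equations: 2h_0·M_0 + h_0·M_1 = 6(Δ_0 - S'(-1)) = -12 and h_2·M_2 + 2h_2·M_3 = 6(S'(2) - Δ_2) = -60.
Forward elimination and back-substitution give M_0 = 2/5, M_1 = -64/5, M_2 = 164/5, M_3 = -232/5.
On [1, 2], S'(x) = b_2 + 2c_2·(x - 1) + 3d_2·(x - 1)² with b_2 = Δ_2 - h_2(2M_2 + M_3)/6 = 34/5, c_2 = M_2/2 = 82/5, d_2 = (M_3 - M_2)/(6h_2) = -66/5. So S'(1) = 34/5.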